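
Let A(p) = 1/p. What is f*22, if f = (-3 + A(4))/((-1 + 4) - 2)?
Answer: -121/2 ≈ -60.500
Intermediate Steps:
f = -11/4 (f = (-3 + 1/4)/((-1 + 4) - 2) = (-3 + 1/4)/(3 - 2) = -11/4/1 = -11/4*1 = -11/4 ≈ -2.7500)
f*22 = -11/4*22 = -121/2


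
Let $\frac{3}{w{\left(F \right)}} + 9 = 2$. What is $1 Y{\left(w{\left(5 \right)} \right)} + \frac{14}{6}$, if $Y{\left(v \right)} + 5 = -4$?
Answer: $- \frac{20}{3} \approx -6.6667$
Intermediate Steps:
$w{\left(F \right)} = - \frac{3}{7}$ ($w{\left(F \right)} = \frac{3}{-9 + 2} = \frac{3}{-7} = 3 \left(- \frac{1}{7}\right) = - \frac{3}{7}$)
$Y{\left(v \right)} = -9$ ($Y{\left(v \right)} = -5 - 4 = -9$)
$1 Y{\left(w{\left(5 \right)} \right)} + \frac{14}{6} = 1 \left(-9\right) + \frac{14}{6} = -9 + 14 \cdot \frac{1}{6} = -9 + \frac{7}{3} = - \frac{20}{3}$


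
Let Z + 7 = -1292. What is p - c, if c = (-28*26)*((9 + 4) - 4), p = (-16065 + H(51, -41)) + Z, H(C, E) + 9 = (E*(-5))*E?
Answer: -19226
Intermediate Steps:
Z = -1299 (Z = -7 - 1292 = -1299)
H(C, E) = -9 - 5*E² (H(C, E) = -9 + (E*(-5))*E = -9 + (-5*E)*E = -9 - 5*E²)
p = -25778 (p = (-16065 + (-9 - 5*(-41)²)) - 1299 = (-16065 + (-9 - 5*1681)) - 1299 = (-16065 + (-9 - 8405)) - 1299 = (-16065 - 8414) - 1299 = -24479 - 1299 = -25778)
c = -6552 (c = -728*(13 - 4) = -728*9 = -6552)
p - c = -25778 - 1*(-6552) = -25778 + 6552 = -19226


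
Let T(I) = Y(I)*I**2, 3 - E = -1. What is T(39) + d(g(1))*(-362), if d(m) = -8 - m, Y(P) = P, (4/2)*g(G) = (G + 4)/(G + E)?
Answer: 62396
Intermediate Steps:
E = 4 (E = 3 - 1*(-1) = 3 + 1 = 4)
g(G) = 1/2 (g(G) = ((G + 4)/(G + 4))/2 = ((4 + G)/(4 + G))/2 = (1/2)*1 = 1/2)
T(I) = I**3 (T(I) = I*I**2 = I**3)
T(39) + d(g(1))*(-362) = 39**3 + (-8 - 1*1/2)*(-362) = 59319 + (-8 - 1/2)*(-362) = 59319 - 17/2*(-362) = 59319 + 3077 = 62396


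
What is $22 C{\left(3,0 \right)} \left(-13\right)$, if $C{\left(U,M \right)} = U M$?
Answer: $0$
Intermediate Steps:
$C{\left(U,M \right)} = M U$
$22 C{\left(3,0 \right)} \left(-13\right) = 22 \cdot 0 \cdot 3 \left(-13\right) = 22 \cdot 0 \left(-13\right) = 0 \left(-13\right) = 0$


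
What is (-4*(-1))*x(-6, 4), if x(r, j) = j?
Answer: 16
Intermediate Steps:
(-4*(-1))*x(-6, 4) = -4*(-1)*4 = 4*4 = 16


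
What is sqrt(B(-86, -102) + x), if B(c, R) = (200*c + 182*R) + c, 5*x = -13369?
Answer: 7*I*sqrt(19655)/5 ≈ 196.27*I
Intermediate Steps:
x = -13369/5 (x = (1/5)*(-13369) = -13369/5 ≈ -2673.8)
B(c, R) = 182*R + 201*c (B(c, R) = (182*R + 200*c) + c = 182*R + 201*c)
sqrt(B(-86, -102) + x) = sqrt((182*(-102) + 201*(-86)) - 13369/5) = sqrt((-18564 - 17286) - 13369/5) = sqrt(-35850 - 13369/5) = sqrt(-192619/5) = 7*I*sqrt(19655)/5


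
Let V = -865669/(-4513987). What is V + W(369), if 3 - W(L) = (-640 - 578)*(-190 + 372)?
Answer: 1000656989842/4513987 ≈ 2.2168e+5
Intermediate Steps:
W(L) = 221679 (W(L) = 3 - (-640 - 578)*(-190 + 372) = 3 - (-1218)*182 = 3 - 1*(-221676) = 3 + 221676 = 221679)
V = 865669/4513987 (V = -865669*(-1/4513987) = 865669/4513987 ≈ 0.19177)
V + W(369) = 865669/4513987 + 221679 = 1000656989842/4513987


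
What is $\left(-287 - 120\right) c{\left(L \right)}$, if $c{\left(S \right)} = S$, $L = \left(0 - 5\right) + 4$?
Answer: $407$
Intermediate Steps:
$L = -1$ ($L = -5 + 4 = -1$)
$\left(-287 - 120\right) c{\left(L \right)} = \left(-287 - 120\right) \left(-1\right) = \left(-407\right) \left(-1\right) = 407$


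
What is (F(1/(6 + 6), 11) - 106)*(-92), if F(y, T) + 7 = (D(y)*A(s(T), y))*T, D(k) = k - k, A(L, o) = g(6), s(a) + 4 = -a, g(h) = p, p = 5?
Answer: 10396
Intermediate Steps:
g(h) = 5
s(a) = -4 - a
A(L, o) = 5
D(k) = 0
F(y, T) = -7 (F(y, T) = -7 + (0*5)*T = -7 + 0*T = -7 + 0 = -7)
(F(1/(6 + 6), 11) - 106)*(-92) = (-7 - 106)*(-92) = -113*(-92) = 10396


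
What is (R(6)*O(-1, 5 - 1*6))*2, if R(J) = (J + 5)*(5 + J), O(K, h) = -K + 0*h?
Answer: 242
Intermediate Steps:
O(K, h) = -K (O(K, h) = -K + 0 = -K)
R(J) = (5 + J)² (R(J) = (5 + J)*(5 + J) = (5 + J)²)
(R(6)*O(-1, 5 - 1*6))*2 = ((5 + 6)²*(-1*(-1)))*2 = (11²*1)*2 = (121*1)*2 = 121*2 = 242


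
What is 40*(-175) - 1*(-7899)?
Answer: 899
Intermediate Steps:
40*(-175) - 1*(-7899) = -7000 + 7899 = 899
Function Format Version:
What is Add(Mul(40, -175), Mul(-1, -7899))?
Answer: 899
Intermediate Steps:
Add(Mul(40, -175), Mul(-1, -7899)) = Add(-7000, 7899) = 899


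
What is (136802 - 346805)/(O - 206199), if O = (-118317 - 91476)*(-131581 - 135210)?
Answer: -70001/18656892688 ≈ -3.7520e-6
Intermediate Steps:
O = 55970884263 (O = -209793*(-266791) = 55970884263)
(136802 - 346805)/(O - 206199) = (136802 - 346805)/(55970884263 - 206199) = -210003/55970678064 = -210003*1/55970678064 = -70001/18656892688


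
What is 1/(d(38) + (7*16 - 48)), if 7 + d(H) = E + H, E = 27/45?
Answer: 5/478 ≈ 0.010460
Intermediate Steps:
E = 3/5 (E = 27*(1/45) = 3/5 ≈ 0.60000)
d(H) = -32/5 + H (d(H) = -7 + (3/5 + H) = -32/5 + H)
1/(d(38) + (7*16 - 48)) = 1/((-32/5 + 38) + (7*16 - 48)) = 1/(158/5 + (112 - 48)) = 1/(158/5 + 64) = 1/(478/5) = 5/478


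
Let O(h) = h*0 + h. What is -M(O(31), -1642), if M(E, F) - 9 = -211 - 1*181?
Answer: 383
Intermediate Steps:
O(h) = h (O(h) = 0 + h = h)
M(E, F) = -383 (M(E, F) = 9 + (-211 - 1*181) = 9 + (-211 - 181) = 9 - 392 = -383)
-M(O(31), -1642) = -1*(-383) = 383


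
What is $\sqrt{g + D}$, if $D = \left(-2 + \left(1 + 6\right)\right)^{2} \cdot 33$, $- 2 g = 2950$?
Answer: $5 i \sqrt{26} \approx 25.495 i$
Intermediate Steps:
$g = -1475$ ($g = \left(- \frac{1}{2}\right) 2950 = -1475$)
$D = 825$ ($D = \left(-2 + 7\right)^{2} \cdot 33 = 5^{2} \cdot 33 = 25 \cdot 33 = 825$)
$\sqrt{g + D} = \sqrt{-1475 + 825} = \sqrt{-650} = 5 i \sqrt{26}$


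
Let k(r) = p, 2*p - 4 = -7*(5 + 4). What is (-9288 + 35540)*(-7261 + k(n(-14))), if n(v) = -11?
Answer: -191390206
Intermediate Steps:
p = -59/2 (p = 2 + (-7*(5 + 4))/2 = 2 + (-7*9)/2 = 2 + (½)*(-63) = 2 - 63/2 = -59/2 ≈ -29.500)
k(r) = -59/2
(-9288 + 35540)*(-7261 + k(n(-14))) = (-9288 + 35540)*(-7261 - 59/2) = 26252*(-14581/2) = -191390206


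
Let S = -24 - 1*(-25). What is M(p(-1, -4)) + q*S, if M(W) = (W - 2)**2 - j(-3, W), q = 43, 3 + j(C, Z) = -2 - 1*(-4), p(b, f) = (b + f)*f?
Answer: 368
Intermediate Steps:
p(b, f) = f*(b + f)
j(C, Z) = -1 (j(C, Z) = -3 + (-2 - 1*(-4)) = -3 + (-2 + 4) = -3 + 2 = -1)
M(W) = 1 + (-2 + W)**2 (M(W) = (W - 2)**2 - 1*(-1) = (-2 + W)**2 + 1 = 1 + (-2 + W)**2)
S = 1 (S = -24 + 25 = 1)
M(p(-1, -4)) + q*S = (1 + (-2 - 4*(-1 - 4))**2) + 43*1 = (1 + (-2 - 4*(-5))**2) + 43 = (1 + (-2 + 20)**2) + 43 = (1 + 18**2) + 43 = (1 + 324) + 43 = 325 + 43 = 368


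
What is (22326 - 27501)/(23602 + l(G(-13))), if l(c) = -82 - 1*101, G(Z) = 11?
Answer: -5175/23419 ≈ -0.22097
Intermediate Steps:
l(c) = -183 (l(c) = -82 - 101 = -183)
(22326 - 27501)/(23602 + l(G(-13))) = (22326 - 27501)/(23602 - 183) = -5175/23419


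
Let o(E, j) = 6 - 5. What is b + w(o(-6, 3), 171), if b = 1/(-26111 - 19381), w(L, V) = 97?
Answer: 4412723/45492 ≈ 97.000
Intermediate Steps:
o(E, j) = 1
b = -1/45492 (b = 1/(-45492) = -1/45492 ≈ -2.1982e-5)
b + w(o(-6, 3), 171) = -1/45492 + 97 = 4412723/45492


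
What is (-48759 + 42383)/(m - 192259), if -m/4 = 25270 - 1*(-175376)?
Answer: 6376/994843 ≈ 0.0064090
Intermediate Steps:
m = -802584 (m = -4*(25270 - 1*(-175376)) = -4*(25270 + 175376) = -4*200646 = -802584)
(-48759 + 42383)/(m - 192259) = (-48759 + 42383)/(-802584 - 192259) = -6376/(-994843) = -6376*(-1/994843) = 6376/994843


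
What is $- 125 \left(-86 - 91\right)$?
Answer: $22125$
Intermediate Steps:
$- 125 \left(-86 - 91\right) = \left(-125\right) \left(-177\right) = 22125$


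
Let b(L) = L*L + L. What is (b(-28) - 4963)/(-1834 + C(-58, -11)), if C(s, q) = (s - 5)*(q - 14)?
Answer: 601/37 ≈ 16.243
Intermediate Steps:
b(L) = L + L² (b(L) = L² + L = L + L²)
C(s, q) = (-14 + q)*(-5 + s) (C(s, q) = (-5 + s)*(-14 + q) = (-14 + q)*(-5 + s))
(b(-28) - 4963)/(-1834 + C(-58, -11)) = (-28*(1 - 28) - 4963)/(-1834 + (70 - 14*(-58) - 5*(-11) - 11*(-58))) = (-28*(-27) - 4963)/(-1834 + (70 + 812 + 55 + 638)) = (756 - 4963)/(-1834 + 1575) = -4207/(-259) = -4207*(-1/259) = 601/37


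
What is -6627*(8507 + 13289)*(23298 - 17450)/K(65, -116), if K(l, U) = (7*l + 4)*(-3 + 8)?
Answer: -16562693216/45 ≈ -3.6806e+8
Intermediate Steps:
K(l, U) = 20 + 35*l (K(l, U) = (4 + 7*l)*5 = 20 + 35*l)
-6627*(8507 + 13289)*(23298 - 17450)/K(65, -116) = -6627*(8507 + 13289)*(23298 - 17450)/(20 + 35*65) = -6627*127463008/(20 + 2275) = -6627/(2295/127463008) = -6627/(2295*(1/127463008)) = -6627/135/7497824 = -6627*7497824/135 = -16562693216/45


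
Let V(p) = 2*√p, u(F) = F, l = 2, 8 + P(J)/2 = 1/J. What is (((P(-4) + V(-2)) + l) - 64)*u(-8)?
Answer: 628 - 16*I*√2 ≈ 628.0 - 22.627*I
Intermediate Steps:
P(J) = -16 + 2/J
(((P(-4) + V(-2)) + l) - 64)*u(-8) = ((((-16 + 2/(-4)) + 2*√(-2)) + 2) - 64)*(-8) = ((((-16 + 2*(-¼)) + 2*(I*√2)) + 2) - 64)*(-8) = ((((-16 - ½) + 2*I*√2) + 2) - 64)*(-8) = (((-33/2 + 2*I*√2) + 2) - 64)*(-8) = ((-29/2 + 2*I*√2) - 64)*(-8) = (-157/2 + 2*I*√2)*(-8) = 628 - 16*I*√2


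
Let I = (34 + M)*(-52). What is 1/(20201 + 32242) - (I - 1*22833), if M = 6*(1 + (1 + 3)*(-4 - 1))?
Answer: 979268140/52443 ≈ 18673.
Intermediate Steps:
M = -114 (M = 6*(1 + 4*(-5)) = 6*(1 - 20) = 6*(-19) = -114)
I = 4160 (I = (34 - 114)*(-52) = -80*(-52) = 4160)
1/(20201 + 32242) - (I - 1*22833) = 1/(20201 + 32242) - (4160 - 1*22833) = 1/52443 - (4160 - 22833) = 1/52443 - 1*(-18673) = 1/52443 + 18673 = 979268140/52443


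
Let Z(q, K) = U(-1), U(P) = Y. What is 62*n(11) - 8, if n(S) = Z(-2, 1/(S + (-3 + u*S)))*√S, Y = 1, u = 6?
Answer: -8 + 62*√11 ≈ 197.63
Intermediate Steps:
U(P) = 1
Z(q, K) = 1
n(S) = √S (n(S) = 1*√S = √S)
62*n(11) - 8 = 62*√11 - 8 = -8 + 62*√11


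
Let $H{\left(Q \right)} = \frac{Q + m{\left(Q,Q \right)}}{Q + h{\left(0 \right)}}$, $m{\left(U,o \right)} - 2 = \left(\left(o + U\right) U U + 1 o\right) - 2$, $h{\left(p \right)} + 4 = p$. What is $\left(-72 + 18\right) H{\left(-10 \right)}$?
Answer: $- \frac{54540}{7} \approx -7791.4$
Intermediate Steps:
$h{\left(p \right)} = -4 + p$
$m{\left(U,o \right)} = o + U^{2} \left(U + o\right)$ ($m{\left(U,o \right)} = 2 - \left(2 - o - \left(o + U\right) U U\right) = 2 - \left(2 - o - \left(U + o\right) U U\right) = 2 - \left(2 - o - U \left(U + o\right) U\right) = 2 - \left(2 - o - U^{2} \left(U + o\right)\right) = 2 + \left(-2 + o + U^{2} \left(U + o\right)\right) = o + U^{2} \left(U + o\right)$)
$H{\left(Q \right)} = \frac{2 Q + 2 Q^{3}}{-4 + Q}$ ($H{\left(Q \right)} = \frac{Q + \left(Q + Q^{3} + Q Q^{2}\right)}{Q + \left(-4 + 0\right)} = \frac{Q + \left(Q + Q^{3} + Q^{3}\right)}{Q - 4} = \frac{Q + \left(Q + 2 Q^{3}\right)}{-4 + Q} = \frac{2 Q + 2 Q^{3}}{-4 + Q}$)
$\left(-72 + 18\right) H{\left(-10 \right)} = \left(-72 + 18\right) 2 \left(-10\right) \frac{1}{-4 - 10} \left(1 + \left(-10\right)^{2}\right) = - 54 \cdot 2 \left(-10\right) \frac{1}{-14} \left(1 + 100\right) = - 54 \cdot 2 \left(-10\right) \left(- \frac{1}{14}\right) 101 = \left(-54\right) \frac{1010}{7} = - \frac{54540}{7}$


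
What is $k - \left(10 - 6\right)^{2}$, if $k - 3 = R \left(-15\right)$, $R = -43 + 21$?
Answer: $317$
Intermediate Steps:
$R = -22$
$k = 333$ ($k = 3 - -330 = 3 + 330 = 333$)
$k - \left(10 - 6\right)^{2} = 333 - \left(10 - 6\right)^{2} = 333 - 4^{2} = 333 - 16 = 317$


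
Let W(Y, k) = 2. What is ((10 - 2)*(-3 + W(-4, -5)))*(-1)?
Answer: 8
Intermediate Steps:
((10 - 2)*(-3 + W(-4, -5)))*(-1) = ((10 - 2)*(-3 + 2))*(-1) = (8*(-1))*(-1) = -8*(-1) = 8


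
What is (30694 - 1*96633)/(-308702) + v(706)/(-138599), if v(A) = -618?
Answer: 9329857297/42785788498 ≈ 0.21806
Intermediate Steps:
(30694 - 1*96633)/(-308702) + v(706)/(-138599) = (30694 - 1*96633)/(-308702) - 618/(-138599) = (30694 - 96633)*(-1/308702) - 618*(-1/138599) = -65939*(-1/308702) + 618/138599 = 65939/308702 + 618/138599 = 9329857297/42785788498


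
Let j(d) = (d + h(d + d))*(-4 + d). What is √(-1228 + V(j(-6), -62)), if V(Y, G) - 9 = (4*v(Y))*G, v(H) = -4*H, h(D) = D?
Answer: √177341 ≈ 421.12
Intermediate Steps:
j(d) = 3*d*(-4 + d) (j(d) = (d + (d + d))*(-4 + d) = (d + 2*d)*(-4 + d) = (3*d)*(-4 + d) = 3*d*(-4 + d))
V(Y, G) = 9 - 16*G*Y (V(Y, G) = 9 + (4*(-4*Y))*G = 9 + (-16*Y)*G = 9 - 16*G*Y)
√(-1228 + V(j(-6), -62)) = √(-1228 + (9 - 16*(-62)*3*(-6)*(-4 - 6))) = √(-1228 + (9 - 16*(-62)*3*(-6)*(-10))) = √(-1228 + (9 - 16*(-62)*180)) = √(-1228 + (9 + 178560)) = √(-1228 + 178569) = √177341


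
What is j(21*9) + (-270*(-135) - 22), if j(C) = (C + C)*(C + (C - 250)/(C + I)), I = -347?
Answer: 8533259/79 ≈ 1.0802e+5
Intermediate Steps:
j(C) = 2*C*(C + (-250 + C)/(-347 + C)) (j(C) = (C + C)*(C + (C - 250)/(C - 347)) = (2*C)*(C + (-250 + C)/(-347 + C)) = 2*C*(C + (-250 + C)/(-347 + C)))
j(21*9) + (-270*(-135) - 22) = 2*(21*9)*(-250 + (21*9)² - 7266*9)/(-347 + 21*9) + (-270*(-135) - 22) = 2*189*(-250 + 189² - 346*189)/(-347 + 189) + (36450 - 22) = 2*189*(-250 + 35721 - 65394)/(-158) + 36428 = 2*189*(-1/158)*(-29923) + 36428 = 5655447/79 + 36428 = 8533259/79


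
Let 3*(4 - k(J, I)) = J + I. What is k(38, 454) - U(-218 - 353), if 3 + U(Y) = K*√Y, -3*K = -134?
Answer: -157 - 134*I*√571/3 ≈ -157.0 - 1067.3*I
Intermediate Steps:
K = 134/3 (K = -⅓*(-134) = 134/3 ≈ 44.667)
U(Y) = -3 + 134*√Y/3
k(J, I) = 4 - I/3 - J/3 (k(J, I) = 4 - (J + I)/3 = 4 - (I + J)/3 = 4 + (-I/3 - J/3) = 4 - I/3 - J/3)
k(38, 454) - U(-218 - 353) = (4 - ⅓*454 - ⅓*38) - (-3 + 134*√(-218 - 353)/3) = (4 - 454/3 - 38/3) - (-3 + 134*√(-571)/3) = -160 - (-3 + 134*(I*√571)/3) = -160 - (-3 + 134*I*√571/3) = -160 + (3 - 134*I*√571/3) = -157 - 134*I*√571/3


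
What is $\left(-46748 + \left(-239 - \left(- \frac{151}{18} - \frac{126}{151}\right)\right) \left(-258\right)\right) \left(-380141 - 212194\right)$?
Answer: $- \frac{1121107518375}{151} \approx -7.4246 \cdot 10^{9}$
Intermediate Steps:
$\left(-46748 + \left(-239 - \left(- \frac{151}{18} - \frac{126}{151}\right)\right) \left(-258\right)\right) \left(-380141 - 212194\right) = \left(-46748 + \left(-239 - - \frac{25069}{2718}\right) \left(-258\right)\right) \left(-592335\right) = \left(-46748 + \left(-239 + \left(\frac{151}{18} + \frac{126}{151}\right)\right) \left(-258\right)\right) \left(-592335\right) = \left(-46748 + \left(-239 + \frac{25069}{2718}\right) \left(-258\right)\right) \left(-592335\right) = \left(-46748 - - \frac{26854919}{453}\right) \left(-592335\right) = \left(-46748 + \frac{26854919}{453}\right) \left(-592335\right) = \frac{5678075}{453} \left(-592335\right) = - \frac{1121107518375}{151}$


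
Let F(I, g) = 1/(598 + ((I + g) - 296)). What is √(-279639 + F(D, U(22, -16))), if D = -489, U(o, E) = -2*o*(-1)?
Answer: I*√5718338054/143 ≈ 528.81*I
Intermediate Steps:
U(o, E) = 2*o
F(I, g) = 1/(302 + I + g) (F(I, g) = 1/(598 + (-296 + I + g)) = 1/(302 + I + g))
√(-279639 + F(D, U(22, -16))) = √(-279639 + 1/(302 - 489 + 2*22)) = √(-279639 + 1/(302 - 489 + 44)) = √(-279639 + 1/(-143)) = √(-279639 - 1/143) = √(-39988378/143) = I*√5718338054/143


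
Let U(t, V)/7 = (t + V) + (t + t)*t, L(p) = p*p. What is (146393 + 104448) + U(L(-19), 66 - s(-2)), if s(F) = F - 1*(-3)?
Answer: 2078317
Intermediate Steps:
s(F) = 3 + F (s(F) = F + 3 = 3 + F)
L(p) = p²
U(t, V) = 7*V + 7*t + 14*t² (U(t, V) = 7*((t + V) + (t + t)*t) = 7*((V + t) + (2*t)*t) = 7*((V + t) + 2*t²) = 7*(V + t + 2*t²) = 7*V + 7*t + 14*t²)
(146393 + 104448) + U(L(-19), 66 - s(-2)) = (146393 + 104448) + (7*(66 - (3 - 2)) + 7*(-19)² + 14*((-19)²)²) = 250841 + (7*(66 - 1*1) + 7*361 + 14*361²) = 250841 + (7*(66 - 1) + 2527 + 14*130321) = 250841 + (7*65 + 2527 + 1824494) = 250841 + (455 + 2527 + 1824494) = 250841 + 1827476 = 2078317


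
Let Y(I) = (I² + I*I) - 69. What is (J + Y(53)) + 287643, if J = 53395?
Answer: 346587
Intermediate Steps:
Y(I) = -69 + 2*I² (Y(I) = (I² + I²) - 69 = 2*I² - 69 = -69 + 2*I²)
(J + Y(53)) + 287643 = (53395 + (-69 + 2*53²)) + 287643 = (53395 + (-69 + 2*2809)) + 287643 = (53395 + (-69 + 5618)) + 287643 = (53395 + 5549) + 287643 = 58944 + 287643 = 346587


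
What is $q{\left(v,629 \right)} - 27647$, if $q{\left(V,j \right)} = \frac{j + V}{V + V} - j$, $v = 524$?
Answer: $- \frac{29632095}{1048} \approx -28275.0$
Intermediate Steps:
$q{\left(V,j \right)} = - j + \frac{V + j}{2 V}$ ($q{\left(V,j \right)} = \frac{V + j}{2 V} - j = - j + \frac{V + j}{2 V}$)
$q{\left(v,629 \right)} - 27647 = \left(\frac{1}{2} - 629 + \frac{1}{2} \cdot 629 \cdot \frac{1}{524}\right) - 27647 = \left(\frac{1}{2} - 629 + \frac{629}{1048}\right) - 27647 = - \frac{658039}{1048} - 27647 = - \frac{29632095}{1048}$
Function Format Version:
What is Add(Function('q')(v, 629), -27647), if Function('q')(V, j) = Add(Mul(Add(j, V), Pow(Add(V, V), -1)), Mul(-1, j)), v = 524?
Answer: Rational(-29632095, 1048) ≈ -28275.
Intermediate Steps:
Function('q')(V, j) = Add(Mul(-1, j), Mul(Rational(1, 2), Pow(V, -1), Add(V, j))) (Function('q')(V, j) = Add(Mul(Add(V, j), Pow(Mul(2, V), -1)), Mul(-1, j)) = Add(Mul(Add(V, j), Mul(Rational(1, 2), Pow(V, -1))), Mul(-1, j)) = Add(Mul(Rational(1, 2), Pow(V, -1), Add(V, j)), Mul(-1, j)) = Add(Mul(-1, j), Mul(Rational(1, 2), Pow(V, -1), Add(V, j))))
Add(Function('q')(v, 629), -27647) = Add(Add(Rational(1, 2), Mul(-1, 629), Mul(Rational(1, 2), 629, Pow(524, -1))), -27647) = Add(Add(Rational(1, 2), -629, Mul(Rational(1, 2), 629, Rational(1, 524))), -27647) = Add(Add(Rational(1, 2), -629, Rational(629, 1048)), -27647) = Add(Rational(-658039, 1048), -27647) = Rational(-29632095, 1048)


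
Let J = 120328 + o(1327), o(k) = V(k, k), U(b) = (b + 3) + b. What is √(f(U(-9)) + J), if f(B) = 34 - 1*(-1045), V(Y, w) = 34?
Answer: √121441 ≈ 348.48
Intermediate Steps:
U(b) = 3 + 2*b (U(b) = (3 + b) + b = 3 + 2*b)
o(k) = 34
f(B) = 1079 (f(B) = 34 + 1045 = 1079)
J = 120362 (J = 120328 + 34 = 120362)
√(f(U(-9)) + J) = √(1079 + 120362) = √121441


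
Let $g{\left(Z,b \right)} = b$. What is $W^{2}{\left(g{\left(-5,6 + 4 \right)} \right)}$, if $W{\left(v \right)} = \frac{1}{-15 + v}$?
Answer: $\frac{1}{25} \approx 0.04$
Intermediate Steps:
$W^{2}{\left(g{\left(-5,6 + 4 \right)} \right)} = \left(\frac{1}{-15 + \left(6 + 4\right)}\right)^{2} = \left(\frac{1}{-15 + 10}\right)^{2} = \left(\frac{1}{-5}\right)^{2} = \left(- \frac{1}{5}\right)^{2} = \frac{1}{25}$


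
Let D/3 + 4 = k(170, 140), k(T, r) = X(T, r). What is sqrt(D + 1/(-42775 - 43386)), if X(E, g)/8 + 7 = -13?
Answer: I*sqrt(3652469303293)/86161 ≈ 22.181*I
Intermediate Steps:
X(E, g) = -160 (X(E, g) = -56 + 8*(-13) = -56 - 104 = -160)
k(T, r) = -160
D = -492 (D = -12 + 3*(-160) = -12 - 480 = -492)
sqrt(D + 1/(-42775 - 43386)) = sqrt(-492 + 1/(-42775 - 43386)) = sqrt(-492 + 1/(-86161)) = sqrt(-492 - 1/86161) = sqrt(-42391213/86161) = I*sqrt(3652469303293)/86161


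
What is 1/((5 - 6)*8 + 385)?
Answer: 1/377 ≈ 0.0026525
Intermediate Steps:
1/((5 - 6)*8 + 385) = 1/(-1*8 + 385) = 1/(-8 + 385) = 1/377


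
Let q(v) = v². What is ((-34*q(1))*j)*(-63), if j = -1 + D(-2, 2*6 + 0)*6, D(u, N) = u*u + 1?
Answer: 62118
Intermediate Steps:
D(u, N) = 1 + u² (D(u, N) = u² + 1 = 1 + u²)
j = 29 (j = -1 + (1 + (-2)²)*6 = -1 + (1 + 4)*6 = -1 + 5*6 = -1 + 30 = 29)
((-34*q(1))*j)*(-63) = (-34*1²*29)*(-63) = (-34*1*29)*(-63) = -34*29*(-63) = -986*(-63) = 62118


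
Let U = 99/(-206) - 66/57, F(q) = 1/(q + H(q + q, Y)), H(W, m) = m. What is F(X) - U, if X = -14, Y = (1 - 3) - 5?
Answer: 130759/82194 ≈ 1.5909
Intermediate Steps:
Y = -7 (Y = -2 - 5 = -7)
F(q) = 1/(-7 + q) (F(q) = 1/(q - 7) = 1/(-7 + q))
U = -6413/3914 (U = 99*(-1/206) - 66*1/57 = -99/206 - 22/19 = -6413/3914 ≈ -1.6385)
F(X) - U = 1/(-7 - 14) - 1*(-6413/3914) = 1/(-21) + 6413/3914 = -1/21 + 6413/3914 = 130759/82194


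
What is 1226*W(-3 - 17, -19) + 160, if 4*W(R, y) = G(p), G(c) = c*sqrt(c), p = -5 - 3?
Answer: 160 - 4904*I*sqrt(2) ≈ 160.0 - 6935.3*I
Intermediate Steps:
p = -8
G(c) = c**(3/2)
W(R, y) = -4*I*sqrt(2) (W(R, y) = (-8)**(3/2)/4 = (-16*I*sqrt(2))/4 = -4*I*sqrt(2))
1226*W(-3 - 17, -19) + 160 = 1226*(-4*I*sqrt(2)) + 160 = -4904*I*sqrt(2) + 160 = 160 - 4904*I*sqrt(2)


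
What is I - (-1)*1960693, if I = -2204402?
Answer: -243709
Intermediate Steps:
I - (-1)*1960693 = -2204402 - (-1)*1960693 = -2204402 - 1*(-1960693) = -2204402 + 1960693 = -243709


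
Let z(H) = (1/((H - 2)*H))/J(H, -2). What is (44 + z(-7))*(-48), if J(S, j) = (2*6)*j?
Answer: -133054/63 ≈ -2112.0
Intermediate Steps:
J(S, j) = 12*j
z(H) = -1/(24*H*(-2 + H)) (z(H) = (1/((H - 2)*H))/((12*(-2))) = (1/((-2 + H)*H))/(-24) = (1/(H*(-2 + H)))*(-1/24) = -1/(24*H*(-2 + H)))
(44 + z(-7))*(-48) = (44 - 1/24/(-7*(-2 - 7)))*(-48) = (44 - 1/24*(-⅐)/(-9))*(-48) = (44 - 1/24*(-⅐)*(-⅑))*(-48) = (44 - 1/1512)*(-48) = (66527/1512)*(-48) = -133054/63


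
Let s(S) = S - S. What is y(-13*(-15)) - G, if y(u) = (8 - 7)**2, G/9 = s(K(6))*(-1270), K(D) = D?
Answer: 1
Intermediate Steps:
s(S) = 0
G = 0 (G = 9*(0*(-1270)) = 9*0 = 0)
y(u) = 1 (y(u) = 1**2 = 1)
y(-13*(-15)) - G = 1 - 1*0 = 1 + 0 = 1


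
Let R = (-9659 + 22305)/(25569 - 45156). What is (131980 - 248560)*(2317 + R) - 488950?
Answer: -1766287380930/6529 ≈ -2.7053e+8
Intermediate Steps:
R = -12646/19587 (R = 12646/(-19587) = 12646*(-1/19587) = -12646/19587 ≈ -0.64563)
(131980 - 248560)*(2317 + R) - 488950 = (131980 - 248560)*(2317 - 12646/19587) - 488950 = -116580*45370433/19587 - 488950 = -1763095026380/6529 - 488950 = -1766287380930/6529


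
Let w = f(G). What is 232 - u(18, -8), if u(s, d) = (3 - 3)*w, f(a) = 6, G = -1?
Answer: 232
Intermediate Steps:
w = 6
u(s, d) = 0 (u(s, d) = (3 - 3)*6 = 0*6 = 0)
232 - u(18, -8) = 232 - 1*0 = 232 + 0 = 232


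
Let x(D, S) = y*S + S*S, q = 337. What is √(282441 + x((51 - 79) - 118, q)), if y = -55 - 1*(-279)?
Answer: √471498 ≈ 686.66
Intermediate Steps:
y = 224 (y = -55 + 279 = 224)
x(D, S) = S² + 224*S (x(D, S) = 224*S + S*S = 224*S + S² = S² + 224*S)
√(282441 + x((51 - 79) - 118, q)) = √(282441 + 337*(224 + 337)) = √(282441 + 337*561) = √(282441 + 189057) = √471498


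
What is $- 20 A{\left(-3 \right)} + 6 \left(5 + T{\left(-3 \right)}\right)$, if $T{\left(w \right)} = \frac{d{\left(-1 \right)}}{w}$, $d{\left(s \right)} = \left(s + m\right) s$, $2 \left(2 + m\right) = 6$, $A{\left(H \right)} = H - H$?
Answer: $30$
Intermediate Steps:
$A{\left(H \right)} = 0$
$m = 1$ ($m = -2 + \frac{1}{2} \cdot 6 = -2 + 3 = 1$)
$d{\left(s \right)} = s \left(1 + s\right)$ ($d{\left(s \right)} = \left(s + 1\right) s = \left(1 + s\right) s = s \left(1 + s\right)$)
$T{\left(w \right)} = 0$ ($T{\left(w \right)} = \frac{\left(-1\right) \left(1 - 1\right)}{w} = \frac{\left(-1\right) 0}{w} = \frac{0}{w} = 0$)
$- 20 A{\left(-3 \right)} + 6 \left(5 + T{\left(-3 \right)}\right) = \left(-20\right) 0 + 6 \left(5 + 0\right) = 0 + 6 \cdot 5 = 0 + 30 = 30$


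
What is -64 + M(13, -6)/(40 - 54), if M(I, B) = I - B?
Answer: -915/14 ≈ -65.357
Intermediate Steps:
-64 + M(13, -6)/(40 - 54) = -64 + (13 - 1*(-6))/(40 - 54) = -64 + (13 + 6)/(-14) = -64 - 1/14*19 = -64 - 19/14 = -915/14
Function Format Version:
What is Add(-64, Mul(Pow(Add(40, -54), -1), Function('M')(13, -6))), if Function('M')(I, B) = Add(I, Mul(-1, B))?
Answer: Rational(-915, 14) ≈ -65.357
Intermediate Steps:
Add(-64, Mul(Pow(Add(40, -54), -1), Function('M')(13, -6))) = Add(-64, Mul(Pow(Add(40, -54), -1), Add(13, Mul(-1, -6)))) = Add(-64, Mul(Pow(-14, -1), Add(13, 6))) = Add(-64, Mul(Rational(-1, 14), 19)) = Add(-64, Rational(-19, 14)) = Rational(-915, 14)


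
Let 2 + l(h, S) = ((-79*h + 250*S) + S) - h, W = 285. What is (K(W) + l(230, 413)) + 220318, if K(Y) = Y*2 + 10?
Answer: 306159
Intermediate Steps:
l(h, S) = -2 - 80*h + 251*S (l(h, S) = -2 + (((-79*h + 250*S) + S) - h) = -2 + ((-79*h + 251*S) - h) = -2 + (-80*h + 251*S) = -2 - 80*h + 251*S)
K(Y) = 10 + 2*Y (K(Y) = 2*Y + 10 = 10 + 2*Y)
(K(W) + l(230, 413)) + 220318 = ((10 + 2*285) + (-2 - 80*230 + 251*413)) + 220318 = ((10 + 570) + (-2 - 18400 + 103663)) + 220318 = (580 + 85261) + 220318 = 85841 + 220318 = 306159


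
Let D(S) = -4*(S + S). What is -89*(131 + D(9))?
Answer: -5251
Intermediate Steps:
D(S) = -8*S
-89*(131 + D(9)) = -89*(131 - 8*9) = -89*(131 - 72) = -89*59 = -5251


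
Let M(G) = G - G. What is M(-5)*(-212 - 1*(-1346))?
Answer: 0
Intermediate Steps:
M(G) = 0
M(-5)*(-212 - 1*(-1346)) = 0*(-212 - 1*(-1346)) = 0*(-212 + 1346) = 0*1134 = 0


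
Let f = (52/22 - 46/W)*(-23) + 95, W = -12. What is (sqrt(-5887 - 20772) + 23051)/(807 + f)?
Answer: 1521366/50125 + 66*I*sqrt(26659)/50125 ≈ 30.351 + 0.21499*I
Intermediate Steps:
f = -3137/66 (f = (52/22 - 46/(-12))*(-23) + 95 = (52*(1/22) - 46*(-1/12))*(-23) + 95 = (26/11 + 23/6)*(-23) + 95 = (409/66)*(-23) + 95 = -9407/66 + 95 = -3137/66 ≈ -47.530)
(sqrt(-5887 - 20772) + 23051)/(807 + f) = (sqrt(-5887 - 20772) + 23051)/(807 - 3137/66) = (sqrt(-26659) + 23051)/(50125/66) = (I*sqrt(26659) + 23051)*(66/50125) = (23051 + I*sqrt(26659))*(66/50125) = 1521366/50125 + 66*I*sqrt(26659)/50125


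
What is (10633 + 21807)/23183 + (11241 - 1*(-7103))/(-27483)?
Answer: 466279568/637138389 ≈ 0.73183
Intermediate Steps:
(10633 + 21807)/23183 + (11241 - 1*(-7103))/(-27483) = 32440*(1/23183) + (11241 + 7103)*(-1/27483) = 32440/23183 + 18344*(-1/27483) = 32440/23183 - 18344/27483 = 466279568/637138389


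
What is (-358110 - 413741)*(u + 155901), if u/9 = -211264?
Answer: 1347246624225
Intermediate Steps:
u = -1901376 (u = 9*(-211264) = -1901376)
(-358110 - 413741)*(u + 155901) = (-358110 - 413741)*(-1901376 + 155901) = -771851*(-1745475) = 1347246624225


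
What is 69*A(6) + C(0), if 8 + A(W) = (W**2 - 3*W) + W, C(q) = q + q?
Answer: 1104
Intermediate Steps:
C(q) = 2*q
A(W) = -8 + W**2 - 2*W (A(W) = -8 + ((W**2 - 3*W) + W) = -8 + (W**2 - 2*W) = -8 + W**2 - 2*W)
69*A(6) + C(0) = 69*(-8 + 6**2 - 2*6) + 2*0 = 69*(-8 + 36 - 12) + 0 = 69*16 + 0 = 1104 + 0 = 1104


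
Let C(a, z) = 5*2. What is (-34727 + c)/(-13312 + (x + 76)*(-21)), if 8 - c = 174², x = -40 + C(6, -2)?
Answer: 64995/14278 ≈ 4.5521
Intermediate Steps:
C(a, z) = 10
x = -30 (x = -40 + 10 = -30)
c = -30268 (c = 8 - 1*174² = 8 - 1*30276 = 8 - 30276 = -30268)
(-34727 + c)/(-13312 + (x + 76)*(-21)) = (-34727 - 30268)/(-13312 + (-30 + 76)*(-21)) = -64995/(-13312 + 46*(-21)) = -64995/(-13312 - 966) = -64995/(-14278) = -64995*(-1/14278) = 64995/14278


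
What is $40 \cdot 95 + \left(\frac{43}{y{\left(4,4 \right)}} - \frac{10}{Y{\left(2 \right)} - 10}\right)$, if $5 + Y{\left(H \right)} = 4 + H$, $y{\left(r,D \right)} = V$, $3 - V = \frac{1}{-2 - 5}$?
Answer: $\frac{755329}{198} \approx 3814.8$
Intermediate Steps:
$V = \frac{22}{7}$ ($V = 3 - \frac{1}{-2 - 5} = 3 - \frac{1}{-7} = 3 - - \frac{1}{7} = 3 + \frac{1}{7} = \frac{22}{7} \approx 3.1429$)
$y{\left(r,D \right)} = \frac{22}{7}$
$Y{\left(H \right)} = -1 + H$ ($Y{\left(H \right)} = -5 + \left(4 + H\right) = -1 + H$)
$40 \cdot 95 + \left(\frac{43}{y{\left(4,4 \right)}} - \frac{10}{Y{\left(2 \right)} - 10}\right) = 40 \cdot 95 + \left(\frac{43}{\frac{22}{7}} - \frac{10}{\left(-1 + 2\right) - 10}\right) = 3800 + \left(43 \cdot \frac{7}{22} - \frac{10}{1 - 10}\right) = 3800 + \left(\frac{301}{22} - \frac{10}{-9}\right) = 3800 + \left(\frac{301}{22} - - \frac{10}{9}\right) = 3800 + \left(\frac{301}{22} + \frac{10}{9}\right) = 3800 + \frac{2929}{198} = \frac{755329}{198}$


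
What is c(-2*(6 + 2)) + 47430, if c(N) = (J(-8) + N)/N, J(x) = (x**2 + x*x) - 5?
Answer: 758773/16 ≈ 47423.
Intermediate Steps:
J(x) = -5 + 2*x**2 (J(x) = (x**2 + x**2) - 5 = 2*x**2 - 5 = -5 + 2*x**2)
c(N) = (123 + N)/N (c(N) = ((-5 + 2*(-8)**2) + N)/N = ((-5 + 2*64) + N)/N = ((-5 + 128) + N)/N = (123 + N)/N)
c(-2*(6 + 2)) + 47430 = (123 - 2*(6 + 2))/((-2*(6 + 2))) + 47430 = (123 - 2*8)/((-2*8)) + 47430 = (123 - 16)/(-16) + 47430 = -1/16*107 + 47430 = -107/16 + 47430 = 758773/16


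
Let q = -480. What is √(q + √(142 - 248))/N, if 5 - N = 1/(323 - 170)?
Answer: 153*√(-480 + I*√106)/764 ≈ 0.047052 + 4.3878*I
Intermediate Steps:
N = 764/153 (N = 5 - 1/(323 - 170) = 5 - 1/153 = 764/153 ≈ 4.9935)
√(q + √(142 - 248))/N = √(-480 + √(142 - 248))/(764/153) = √(-480 + √(-106))*(153/764) = √(-480 + I*√106)*(153/764) = 153*√(-480 + I*√106)/764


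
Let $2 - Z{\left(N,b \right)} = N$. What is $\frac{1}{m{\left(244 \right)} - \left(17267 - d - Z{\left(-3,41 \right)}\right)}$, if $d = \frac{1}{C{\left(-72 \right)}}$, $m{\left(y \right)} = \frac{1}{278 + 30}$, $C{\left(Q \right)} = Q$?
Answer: $- \frac{5544}{95700587} \approx -5.7931 \cdot 10^{-5}$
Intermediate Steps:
$m{\left(y \right)} = \frac{1}{308}$
$Z{\left(N,b \right)} = 2 - N$
$d = - \frac{1}{72}$ ($d = \frac{1}{-72} = - \frac{1}{72} \approx -0.013889$)
$\frac{1}{m{\left(244 \right)} - \left(17267 - d - Z{\left(-3,41 \right)}\right)} = \frac{1}{\frac{1}{308} + \left(\left(\left(2 - -3\right) - \frac{1}{72}\right) - 17267\right)} = \frac{1}{\frac{1}{308} + \left(\left(\left(2 + 3\right) - \frac{1}{72}\right) - 17267\right)} = \frac{1}{\frac{1}{308} + \left(\left(5 - \frac{1}{72}\right) - 17267\right)} = \frac{1}{\frac{1}{308} + \left(\frac{359}{72} - 17267\right)} = \frac{1}{\frac{1}{308} - \frac{1242865}{72}} = \frac{1}{- \frac{95700587}{5544}} = - \frac{5544}{95700587}$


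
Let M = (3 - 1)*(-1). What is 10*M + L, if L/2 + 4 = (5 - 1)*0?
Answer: -28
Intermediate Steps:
L = -8 (L = -8 + 2*((5 - 1)*0) = -8 + 2*(4*0) = -8 + 2*0 = -8 + 0 = -8)
M = -2 (M = 2*(-1) = -2)
10*M + L = 10*(-2) - 8 = -20 - 8 = -28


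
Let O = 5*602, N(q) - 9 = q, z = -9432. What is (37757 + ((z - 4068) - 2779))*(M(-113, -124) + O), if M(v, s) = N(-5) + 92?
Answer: 66710668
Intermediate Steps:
N(q) = 9 + q
O = 3010
M(v, s) = 96 (M(v, s) = (9 - 5) + 92 = 4 + 92 = 96)
(37757 + ((z - 4068) - 2779))*(M(-113, -124) + O) = (37757 + ((-9432 - 4068) - 2779))*(96 + 3010) = (37757 + (-13500 - 2779))*3106 = (37757 - 16279)*3106 = 21478*3106 = 66710668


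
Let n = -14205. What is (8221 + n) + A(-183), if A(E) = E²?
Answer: 27505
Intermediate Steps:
(8221 + n) + A(-183) = (8221 - 14205) + (-183)² = -5984 + 33489 = 27505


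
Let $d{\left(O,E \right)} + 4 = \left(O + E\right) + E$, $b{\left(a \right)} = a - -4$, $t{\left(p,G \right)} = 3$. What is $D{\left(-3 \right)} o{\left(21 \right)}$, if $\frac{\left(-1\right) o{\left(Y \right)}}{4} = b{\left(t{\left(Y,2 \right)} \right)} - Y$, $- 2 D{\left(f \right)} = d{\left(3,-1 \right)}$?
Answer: $84$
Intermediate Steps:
$b{\left(a \right)} = 4 + a$ ($b{\left(a \right)} = a + 4 = 4 + a$)
$d{\left(O,E \right)} = -4 + O + 2 E$ ($d{\left(O,E \right)} = -4 + \left(\left(O + E\right) + E\right) = -4 + \left(\left(E + O\right) + E\right) = -4 + \left(O + 2 E\right) = -4 + O + 2 E$)
$D{\left(f \right)} = \frac{3}{2}$ ($D{\left(f \right)} = - \frac{-4 + 3 + 2 \left(-1\right)}{2} = - \frac{-4 + 3 - 2}{2} = \left(- \frac{1}{2}\right) \left(-3\right) = \frac{3}{2}$)
$o{\left(Y \right)} = -28 + 4 Y$ ($o{\left(Y \right)} = - 4 \left(\left(4 + 3\right) - Y\right) = - 4 \left(7 - Y\right) = -28 + 4 Y$)
$D{\left(-3 \right)} o{\left(21 \right)} = \frac{3 \left(-28 + 4 \cdot 21\right)}{2} = \frac{3 \left(-28 + 84\right)}{2} = \frac{3}{2} \cdot 56 = 84$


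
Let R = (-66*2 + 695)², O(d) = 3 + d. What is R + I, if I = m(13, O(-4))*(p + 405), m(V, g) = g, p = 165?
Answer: 316399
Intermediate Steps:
R = 316969 (R = (-132 + 695)² = 563² = 316969)
I = -570 (I = (3 - 4)*(165 + 405) = -1*570 = -570)
R + I = 316969 - 570 = 316399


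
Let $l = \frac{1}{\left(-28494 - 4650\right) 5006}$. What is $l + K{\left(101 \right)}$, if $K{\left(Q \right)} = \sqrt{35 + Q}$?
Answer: $- \frac{1}{165918864} + 2 \sqrt{34} \approx 11.662$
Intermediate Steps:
$l = - \frac{1}{165918864}$ ($l = \frac{1}{-33144} \cdot \frac{1}{5006} = \left(- \frac{1}{33144}\right) \frac{1}{5006} = - \frac{1}{165918864} \approx -6.027 \cdot 10^{-9}$)
$l + K{\left(101 \right)} = - \frac{1}{165918864} + \sqrt{35 + 101} = - \frac{1}{165918864} + \sqrt{136} = - \frac{1}{165918864} + 2 \sqrt{34}$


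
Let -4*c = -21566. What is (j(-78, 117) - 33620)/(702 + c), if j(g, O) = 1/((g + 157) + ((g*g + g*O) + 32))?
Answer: -197080442/35720097 ≈ -5.5174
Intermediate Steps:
c = 10783/2 (c = -¼*(-21566) = 10783/2 ≈ 5391.5)
j(g, O) = 1/(189 + g + g² + O*g) (j(g, O) = 1/((157 + g) + ((g² + O*g) + 32)) = 1/((157 + g) + (32 + g² + O*g)) = 1/(189 + g + g² + O*g))
(j(-78, 117) - 33620)/(702 + c) = (1/(189 - 78 + (-78)² + 117*(-78)) - 33620)/(702 + 10783/2) = (1/(189 - 78 + 6084 - 9126) - 33620)/(12187/2) = (1/(-2931) - 33620)*(2/12187) = (-1/2931 - 33620)*(2/12187) = -98540221/2931*2/12187 = -197080442/35720097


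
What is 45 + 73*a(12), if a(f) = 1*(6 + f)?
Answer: 1359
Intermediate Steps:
a(f) = 6 + f
45 + 73*a(12) = 45 + 73*(6 + 12) = 45 + 73*18 = 45 + 1314 = 1359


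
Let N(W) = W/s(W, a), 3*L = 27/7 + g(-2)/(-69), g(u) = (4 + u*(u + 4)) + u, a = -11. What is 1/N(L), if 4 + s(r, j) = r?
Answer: -3919/1877 ≈ -2.0879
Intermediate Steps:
s(r, j) = -4 + r
g(u) = 4 + u + u*(4 + u) (g(u) = (4 + u*(4 + u)) + u = 4 + u + u*(4 + u))
L = 1877/1449 (L = (27/7 + (4 + (-2)**2 + 5*(-2))/(-69))/3 = (27*(1/7) + (4 + 4 - 10)*(-1/69))/3 = (27/7 - 2*(-1/69))/3 = (27/7 + 2/69)/3 = (1/3)*(1877/483) = 1877/1449 ≈ 1.2954)
N(W) = W/(-4 + W)
1/N(L) = 1/(1877/(1449*(-4 + 1877/1449))) = 1/(1877/(1449*(-3919/1449))) = 1/((1877/1449)*(-1449/3919)) = 1/(-1877/3919) = -3919/1877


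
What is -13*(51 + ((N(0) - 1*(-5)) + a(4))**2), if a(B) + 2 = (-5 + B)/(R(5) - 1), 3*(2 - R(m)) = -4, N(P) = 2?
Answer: -45799/49 ≈ -934.67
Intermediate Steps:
R(m) = 10/3 (R(m) = 2 - 1/3*(-4) = 2 + 4/3 = 10/3)
a(B) = -29/7 + 3*B/7 (a(B) = -2 + (-5 + B)/(10/3 - 1) = -2 + (-5 + B)/(7/3) = -2 + (-5 + B)*(3/7) = -2 + (-15/7 + 3*B/7) = -29/7 + 3*B/7)
-13*(51 + ((N(0) - 1*(-5)) + a(4))**2) = -13*(51 + ((2 - 1*(-5)) + (-29/7 + (3/7)*4))**2) = -13*(51 + ((2 + 5) + (-29/7 + 12/7))**2) = -13*(51 + (7 - 17/7)**2) = -13*(51 + (32/7)**2) = -13*(51 + 1024/49) = -13*3523/49 = -45799/49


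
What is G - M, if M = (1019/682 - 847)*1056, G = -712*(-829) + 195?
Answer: 45982213/31 ≈ 1.4833e+6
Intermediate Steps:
G = 590443 (G = 590248 + 195 = 590443)
M = -27678480/31 (M = (1019*(1/682) - 847)*1056 = (1019/682 - 847)*1056 = -576635/682*1056 = -27678480/31 ≈ -8.9285e+5)
G - M = 590443 - 1*(-27678480/31) = 590443 + 27678480/31 = 45982213/31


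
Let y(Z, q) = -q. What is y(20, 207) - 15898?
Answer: -16105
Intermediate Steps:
y(20, 207) - 15898 = -1*207 - 15898 = -207 - 15898 = -16105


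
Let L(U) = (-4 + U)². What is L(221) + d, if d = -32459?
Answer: 14630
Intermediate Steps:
L(221) + d = (-4 + 221)² - 32459 = 217² - 32459 = 47089 - 32459 = 14630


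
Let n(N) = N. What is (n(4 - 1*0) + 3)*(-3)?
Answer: -21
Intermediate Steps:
(n(4 - 1*0) + 3)*(-3) = ((4 - 1*0) + 3)*(-3) = ((4 + 0) + 3)*(-3) = (4 + 3)*(-3) = 7*(-3) = -21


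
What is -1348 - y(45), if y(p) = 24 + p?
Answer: -1417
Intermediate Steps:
-1348 - y(45) = -1348 - (24 + 45) = -1348 - 1*69 = -1348 - 69 = -1417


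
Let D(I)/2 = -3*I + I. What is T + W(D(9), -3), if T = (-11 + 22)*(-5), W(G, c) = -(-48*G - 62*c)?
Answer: -1969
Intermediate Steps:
D(I) = -4*I (D(I) = 2*(-3*I + I) = 2*(-2*I) = -4*I)
W(G, c) = 48*G + 62*c (W(G, c) = -(-62*c - 48*G) = 48*G + 62*c)
T = -55 (T = 11*(-5) = -55)
T + W(D(9), -3) = -55 + (48*(-4*9) + 62*(-3)) = -55 + (48*(-36) - 186) = -55 + (-1728 - 186) = -55 - 1914 = -1969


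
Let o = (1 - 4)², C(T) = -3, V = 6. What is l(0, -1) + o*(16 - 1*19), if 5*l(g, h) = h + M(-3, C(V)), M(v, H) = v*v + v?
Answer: -26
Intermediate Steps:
M(v, H) = v + v² (M(v, H) = v² + v = v + v²)
o = 9 (o = (-3)² = 9)
l(g, h) = 6/5 + h/5 (l(g, h) = (h - 3*(1 - 3))/5 = (h - 3*(-2))/5 = (h + 6)/5 = (6 + h)/5 = 6/5 + h/5)
l(0, -1) + o*(16 - 1*19) = (6/5 + (⅕)*(-1)) + 9*(16 - 1*19) = (6/5 - ⅕) + 9*(16 - 19) = 1 + 9*(-3) = 1 - 27 = -26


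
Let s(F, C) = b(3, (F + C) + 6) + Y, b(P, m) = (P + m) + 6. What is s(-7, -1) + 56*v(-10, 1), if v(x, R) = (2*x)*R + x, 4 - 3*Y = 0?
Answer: -5015/3 ≈ -1671.7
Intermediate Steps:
Y = 4/3 (Y = 4/3 - ⅓*0 = 4/3 + 0 = 4/3 ≈ 1.3333)
b(P, m) = 6 + P + m
v(x, R) = x + 2*R*x (v(x, R) = 2*R*x + x = x + 2*R*x)
s(F, C) = 49/3 + C + F (s(F, C) = (6 + 3 + ((F + C) + 6)) + 4/3 = (6 + 3 + ((C + F) + 6)) + 4/3 = (6 + 3 + (6 + C + F)) + 4/3 = (15 + C + F) + 4/3 = 49/3 + C + F)
s(-7, -1) + 56*v(-10, 1) = (49/3 - 1 - 7) + 56*(-10*(1 + 2*1)) = 25/3 + 56*(-10*(1 + 2)) = 25/3 + 56*(-10*3) = 25/3 + 56*(-30) = 25/3 - 1680 = -5015/3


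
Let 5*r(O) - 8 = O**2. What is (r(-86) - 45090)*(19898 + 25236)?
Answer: -9841288164/5 ≈ -1.9683e+9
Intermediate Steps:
r(O) = 8/5 + O**2/5
(r(-86) - 45090)*(19898 + 25236) = ((8/5 + (1/5)*(-86)**2) - 45090)*(19898 + 25236) = ((8/5 + (1/5)*7396) - 45090)*45134 = ((8/5 + 7396/5) - 45090)*45134 = (7404/5 - 45090)*45134 = -218046/5*45134 = -9841288164/5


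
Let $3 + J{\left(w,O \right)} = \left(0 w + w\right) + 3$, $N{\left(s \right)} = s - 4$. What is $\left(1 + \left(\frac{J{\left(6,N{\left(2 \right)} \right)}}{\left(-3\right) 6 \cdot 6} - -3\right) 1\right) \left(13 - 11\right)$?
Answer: $\frac{71}{9} \approx 7.8889$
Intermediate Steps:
$N{\left(s \right)} = -4 + s$
$J{\left(w,O \right)} = w$ ($J{\left(w,O \right)} = -3 + \left(\left(0 w + w\right) + 3\right) = -3 + \left(\left(0 + w\right) + 3\right) = -3 + \left(w + 3\right) = -3 + \left(3 + w\right) = w$)
$\left(1 + \left(\frac{J{\left(6,N{\left(2 \right)} \right)}}{\left(-3\right) 6 \cdot 6} - -3\right) 1\right) \left(13 - 11\right) = \left(1 + \left(\frac{6}{\left(-3\right) 6 \cdot 6} - -3\right) 1\right) \left(13 - 11\right) = \left(1 + \left(\frac{6}{\left(-18\right) 6} + 3\right) 1\right) 2 = \left(1 + \left(\frac{6}{-108} + 3\right) 1\right) 2 = \left(1 + \left(6 \left(- \frac{1}{108}\right) + 3\right) 1\right) 2 = \left(1 + \left(- \frac{1}{18} + 3\right) 1\right) 2 = \left(1 + \frac{53}{18} \cdot 1\right) 2 = \left(1 + \frac{53}{18}\right) 2 = \frac{71}{18} \cdot 2 = \frac{71}{9}$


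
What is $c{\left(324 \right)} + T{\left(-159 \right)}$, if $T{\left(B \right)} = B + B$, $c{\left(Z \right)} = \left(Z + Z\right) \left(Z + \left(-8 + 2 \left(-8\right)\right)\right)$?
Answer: $194082$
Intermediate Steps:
$c{\left(Z \right)} = 2 Z \left(-24 + Z\right)$ ($c{\left(Z \right)} = 2 Z \left(Z - 24\right) = 2 Z \left(-24 + Z\right)$)
$T{\left(B \right)} = 2 B$
$c{\left(324 \right)} + T{\left(-159 \right)} = 2 \cdot 324 \left(-24 + 324\right) + 2 \left(-159\right) = 2 \cdot 324 \cdot 300 - 318 = 194400 - 318 = 194082$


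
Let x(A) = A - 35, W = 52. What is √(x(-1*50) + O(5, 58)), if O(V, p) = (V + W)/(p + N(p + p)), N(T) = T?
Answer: I*√284838/58 ≈ 9.2018*I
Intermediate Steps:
O(V, p) = (52 + V)/(3*p) (O(V, p) = (V + 52)/(p + (p + p)) = (52 + V)/(p + 2*p) = (52 + V)/((3*p)) = (52 + V)*(1/(3*p)) = (52 + V)/(3*p))
x(A) = -35 + A
√(x(-1*50) + O(5, 58)) = √((-35 - 1*50) + (⅓)*(52 + 5)/58) = √((-35 - 50) + (⅓)*(1/58)*57) = √(-85 + 19/58) = √(-4911/58) = I*√284838/58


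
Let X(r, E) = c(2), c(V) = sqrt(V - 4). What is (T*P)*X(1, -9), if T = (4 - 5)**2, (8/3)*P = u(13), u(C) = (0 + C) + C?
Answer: 39*I*sqrt(2)/4 ≈ 13.789*I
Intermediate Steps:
c(V) = sqrt(-4 + V)
u(C) = 2*C (u(C) = C + C = 2*C)
X(r, E) = I*sqrt(2) (X(r, E) = sqrt(-4 + 2) = sqrt(-2) = I*sqrt(2))
P = 39/4 (P = 3*(2*13)/8 = (3/8)*26 = 39/4 ≈ 9.7500)
T = 1 (T = (-1)**2 = 1)
(T*P)*X(1, -9) = (1*(39/4))*(I*sqrt(2)) = 39*(I*sqrt(2))/4 = 39*I*sqrt(2)/4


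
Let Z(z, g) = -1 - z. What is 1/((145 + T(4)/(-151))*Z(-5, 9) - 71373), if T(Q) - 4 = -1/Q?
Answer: -151/10689758 ≈ -1.4126e-5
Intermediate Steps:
T(Q) = 4 - 1/Q
1/((145 + T(4)/(-151))*Z(-5, 9) - 71373) = 1/((145 + (4 - 1/4)/(-151))*(-1 - 1*(-5)) - 71373) = 1/((145 + (4 - 1*¼)*(-1/151))*(-1 + 5) - 71373) = 1/((145 + (4 - ¼)*(-1/151))*4 - 71373) = 1/((145 + (15/4)*(-1/151))*4 - 71373) = 1/((145 - 15/604)*4 - 71373) = 1/((87565/604)*4 - 71373) = 1/(87565/151 - 71373) = 1/(-10689758/151) = -151/10689758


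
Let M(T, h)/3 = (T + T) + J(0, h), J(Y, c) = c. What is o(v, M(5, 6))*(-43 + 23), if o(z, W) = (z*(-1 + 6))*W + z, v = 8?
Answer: -38560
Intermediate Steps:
M(T, h) = 3*h + 6*T (M(T, h) = 3*((T + T) + h) = 3*(2*T + h) = 3*(h + 2*T) = 3*h + 6*T)
o(z, W) = z + 5*W*z (o(z, W) = (z*5)*W + z = (5*z)*W + z = 5*W*z + z = z + 5*W*z)
o(v, M(5, 6))*(-43 + 23) = (8*(1 + 5*(3*6 + 6*5)))*(-43 + 23) = (8*(1 + 5*(18 + 30)))*(-20) = (8*(1 + 5*48))*(-20) = (8*(1 + 240))*(-20) = (8*241)*(-20) = 1928*(-20) = -38560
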